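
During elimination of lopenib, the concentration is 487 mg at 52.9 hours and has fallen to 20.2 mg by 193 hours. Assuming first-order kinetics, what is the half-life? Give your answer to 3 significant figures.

Over Δt = 193 − 52.9 = 140.1 hours, the level fell by a factor of 487/20.2 ≈ 24.109.
n = log₂(24.109) ≈ 4.5915 half-lives, so t½ = 140.1/4.5915 ≈ 30.513 hours.

30.5 hours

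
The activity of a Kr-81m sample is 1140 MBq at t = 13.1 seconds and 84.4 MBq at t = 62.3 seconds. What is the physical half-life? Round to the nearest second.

Over Δt = 62.3 − 13.1 = 49.2 seconds, the level fell by a factor of 1140/84.4 ≈ 13.507.
n = log₂(13.507) ≈ 3.7556 half-lives, so t½ = 49.2/3.7556 ≈ 13.1 seconds.

13 seconds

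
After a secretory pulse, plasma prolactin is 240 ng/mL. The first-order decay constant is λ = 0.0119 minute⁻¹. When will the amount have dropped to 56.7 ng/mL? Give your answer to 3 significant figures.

t½ = ln 2 / λ = 0.69315 / 0.0119 ≈ 58.248 minutes.
Fraction remaining = 56.7/240 ≈ 0.23625.
n = log₂(240/56.7) = ln(4.2328)/ln 2 ≈ 2.0816 half-lives.
t = n × t½ = 2.0816 × 58.248 ≈ 121.25 minutes.

121 minutes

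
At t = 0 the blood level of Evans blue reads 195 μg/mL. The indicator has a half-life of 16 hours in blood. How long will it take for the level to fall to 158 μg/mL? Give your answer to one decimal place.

Fraction remaining = 158/195 ≈ 0.81026.
n = log₂(195/158) = ln(1.2342)/ln 2 ≈ 0.30355 half-lives.
t = n × t½ = 0.30355 × 16 ≈ 4.8568 hours.

4.9 hours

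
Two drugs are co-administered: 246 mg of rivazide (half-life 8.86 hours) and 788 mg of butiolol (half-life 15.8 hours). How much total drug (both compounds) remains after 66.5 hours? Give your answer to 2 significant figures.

44 mg

rivazide: 246 × (1/2)^(66.5/8.86) = 246 × (1/2)^7.5056 ≈ 1.3537 mg.
butiolol: 788 × (1/2)^(66.5/15.8) = 788 × (1/2)^4.2089 ≈ 42.612 mg.
Total = 1.3537 + 42.612 ≈ 43.966 mg.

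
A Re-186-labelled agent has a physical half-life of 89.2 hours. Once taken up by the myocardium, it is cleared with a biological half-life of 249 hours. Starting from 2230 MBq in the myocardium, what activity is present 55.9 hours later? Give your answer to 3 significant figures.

1240 MBq

1/t_eff = 1/t_phys + 1/t_biol = 1/89.2 + 1/249 = 0.015227 per hour.
t_eff = 89.2 × 249 / (89.2 + 249) ≈ 65.674 hours.
Remaining = 2230 × (1/2)^(55.9/65.674) = 2230 × (1/2)^0.85118 ≈ 1236.2 MBq.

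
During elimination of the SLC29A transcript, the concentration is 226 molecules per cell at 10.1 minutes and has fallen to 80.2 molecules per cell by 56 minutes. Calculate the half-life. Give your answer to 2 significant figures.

31 minutes

Over Δt = 56 − 10.1 = 45.9 minutes, the level fell by a factor of 226/80.2 ≈ 2.818.
n = log₂(2.818) ≈ 1.4946 half-lives, so t½ = 45.9/1.4946 ≈ 30.71 minutes.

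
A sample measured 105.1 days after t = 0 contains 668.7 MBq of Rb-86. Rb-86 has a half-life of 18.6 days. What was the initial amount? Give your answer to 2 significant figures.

Number of half-lives elapsed: n = 105.1/18.6 ≈ 5.6505.
A₀ = A × 2^n = 668.7 × 2^5.6505 = 668.7 × 50.232 ≈ 33590 MBq.

34000 MBq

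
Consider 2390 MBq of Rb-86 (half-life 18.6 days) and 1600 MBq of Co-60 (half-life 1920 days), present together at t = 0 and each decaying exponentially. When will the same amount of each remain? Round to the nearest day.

11 days

Set 2390·(1/2)^(t/18.6) = 1600·(1/2)^(t/1920).
Taking log₂: log₂(2390/1600) = t·(1/18.6 − 1/1920).
log₂(1.4937) = 0.57894; 1/18.6 − 1/1920 = 0.053243.
t = 0.57894 / 0.053243 ≈ 10.874 days.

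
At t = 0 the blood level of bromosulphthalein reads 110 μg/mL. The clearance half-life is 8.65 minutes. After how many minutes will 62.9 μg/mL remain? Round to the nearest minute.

Fraction remaining = 62.9/110 ≈ 0.57182.
n = log₂(110/62.9) = ln(1.7488)/ln 2 ≈ 0.80637 half-lives.
t = n × t½ = 0.80637 × 8.65 ≈ 6.9751 minutes.

7 minutes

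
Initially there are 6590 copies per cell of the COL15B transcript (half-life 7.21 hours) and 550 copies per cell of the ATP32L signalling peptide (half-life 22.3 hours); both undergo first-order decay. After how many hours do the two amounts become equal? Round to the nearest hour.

38 hours

Set 6590·(1/2)^(t/7.21) = 550·(1/2)^(t/22.3).
Taking log₂: log₂(6590/550) = t·(1/7.21 − 1/22.3).
log₂(11.982) = 3.5828; 1/7.21 − 1/22.3 = 0.093853.
t = 3.5828 / 0.093853 ≈ 38.174 hours.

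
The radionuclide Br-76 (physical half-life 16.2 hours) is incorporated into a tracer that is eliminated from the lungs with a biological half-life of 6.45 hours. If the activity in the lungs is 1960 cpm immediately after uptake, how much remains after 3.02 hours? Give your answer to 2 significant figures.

1200 cpm

1/t_eff = 1/t_phys + 1/t_biol = 1/16.2 + 1/6.45 = 0.21677 per hour.
t_eff = 16.2 × 6.45 / (16.2 + 6.45) ≈ 4.6132 hours.
Remaining = 1960 × (1/2)^(3.02/4.6132) = 1960 × (1/2)^0.65464 ≈ 1245.1 cpm.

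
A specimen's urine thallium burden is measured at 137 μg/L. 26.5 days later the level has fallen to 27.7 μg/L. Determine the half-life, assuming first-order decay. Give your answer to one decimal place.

11.5 days

A/A₀ = 27.7/137 ≈ 0.20219.
n = log₂(4.9458) ≈ 2.3062 half-lives elapsed in 26.5 days.
t½ = 26.5/2.3062 ≈ 11.491 days.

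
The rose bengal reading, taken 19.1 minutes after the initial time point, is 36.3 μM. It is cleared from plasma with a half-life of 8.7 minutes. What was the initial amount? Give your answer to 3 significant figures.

166 μM

Number of half-lives elapsed: n = 19.1/8.7 ≈ 2.1954.
A₀ = A × 2^n = 36.3 × 2^2.1954 = 36.3 × 4.5802 ≈ 166.26 μM.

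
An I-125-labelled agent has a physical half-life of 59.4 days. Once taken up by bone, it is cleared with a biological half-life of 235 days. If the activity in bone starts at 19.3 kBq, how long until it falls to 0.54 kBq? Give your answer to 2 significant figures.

1/t_eff = 1/t_phys + 1/t_biol = 1/59.4 + 1/235 = 0.02109 per day.
t_eff = 59.4 × 235 / (59.4 + 235) ≈ 47.415 days.
n = log₂(19.3/0.54) ≈ 5.1595; t = 5.1595 × 47.415 ≈ 244.64 days.

240 days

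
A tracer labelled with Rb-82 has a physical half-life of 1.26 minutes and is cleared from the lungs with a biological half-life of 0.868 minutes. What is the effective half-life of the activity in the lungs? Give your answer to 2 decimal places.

0.51 minutes

1/t_eff = 1/t_phys + 1/t_biol = 1/1.26 + 1/0.868 = 1.9457 per minute.
t_eff = 1.26 × 0.868 / (1.26 + 0.868) ≈ 0.51395 minutes.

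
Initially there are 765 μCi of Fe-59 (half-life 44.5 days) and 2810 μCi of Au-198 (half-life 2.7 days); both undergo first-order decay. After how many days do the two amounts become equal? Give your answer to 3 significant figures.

5.40 days

Set 765·(1/2)^(t/44.5) = 2810·(1/2)^(t/2.7).
Taking log₂: log₂(765/2810) = t·(1/44.5 − 1/2.7).
log₂(0.27224) = -1.877; 1/44.5 − 1/2.7 = -0.3479.
t = -1.877 / -0.3479 ≈ 5.3954 days.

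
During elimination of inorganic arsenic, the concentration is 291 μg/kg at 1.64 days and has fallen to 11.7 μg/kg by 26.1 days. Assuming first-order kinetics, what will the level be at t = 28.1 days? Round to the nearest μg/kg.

Over Δt = 26.1 − 1.64 = 24.46 days, the level fell by a factor of 291/11.7 ≈ 24.872.
n = log₂(24.872) ≈ 4.6364 half-lives, so t½ = 24.46/4.6364 ≈ 5.2756 days.
From t = 26.1 to t = 28.1: 11.7 × (1/2)^((28.1−26.1)/5.2756) ≈ 8.9963 μg/kg.

9 μg/kg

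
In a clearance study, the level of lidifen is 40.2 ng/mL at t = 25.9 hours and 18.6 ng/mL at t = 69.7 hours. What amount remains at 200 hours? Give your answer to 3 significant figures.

1.88 ng/mL

Over Δt = 69.7 − 25.9 = 43.8 hours, the level fell by a factor of 40.2/18.6 ≈ 2.1613.
n = log₂(2.1613) ≈ 1.1119 half-lives, so t½ = 43.8/1.1119 ≈ 39.392 hours.
From t = 69.7 to t = 200: 18.6 × (1/2)^((200−69.7)/39.392) ≈ 1.8784 ng/mL.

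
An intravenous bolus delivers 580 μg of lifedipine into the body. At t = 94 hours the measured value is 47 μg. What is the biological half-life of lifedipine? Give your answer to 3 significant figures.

25.9 hours

A/A₀ = 47/580 ≈ 0.081034.
n = log₂(12.34) ≈ 3.6253 half-lives elapsed in 94 hours.
t½ = 94/3.6253 ≈ 25.929 hours.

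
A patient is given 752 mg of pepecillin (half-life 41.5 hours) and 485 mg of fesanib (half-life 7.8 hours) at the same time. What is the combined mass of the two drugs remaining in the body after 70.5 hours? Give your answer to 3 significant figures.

pepecillin: 752 × (1/2)^(70.5/41.5) = 752 × (1/2)^1.6988 ≈ 231.65 mg.
fesanib: 485 × (1/2)^(70.5/7.8) = 485 × (1/2)^9.0385 ≈ 0.92235 mg.
Total = 231.65 + 0.92235 ≈ 232.57 mg.

233 mg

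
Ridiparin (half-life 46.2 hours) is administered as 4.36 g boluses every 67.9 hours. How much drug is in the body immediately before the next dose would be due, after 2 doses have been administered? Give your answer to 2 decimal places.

2.14 g

The 2 doses were given 135.8, 67.9 hours ago.
Total = 4.36·(1/2)^(135.8/46.2) + 4.36·(1/2)^(67.9/46.2)
      = 0.56838 + 1.5742 ≈ 2.1426 g.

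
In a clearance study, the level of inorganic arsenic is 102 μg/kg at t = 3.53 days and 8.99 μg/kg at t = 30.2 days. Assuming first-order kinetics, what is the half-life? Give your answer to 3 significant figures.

7.61 days

Over Δt = 30.2 − 3.53 = 26.67 days, the level fell by a factor of 102/8.99 ≈ 11.346.
n = log₂(11.346) ≈ 3.5041 half-lives, so t½ = 26.67/3.5041 ≈ 7.6111 days.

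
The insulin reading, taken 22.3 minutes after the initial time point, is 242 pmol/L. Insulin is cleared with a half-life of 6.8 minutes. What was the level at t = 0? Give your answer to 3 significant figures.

2350 pmol/L

Number of half-lives elapsed: n = 22.3/6.8 ≈ 3.2794.
A₀ = A × 2^n = 242 × 2^3.2794 = 242 × 9.7096 ≈ 2349.7 pmol/L.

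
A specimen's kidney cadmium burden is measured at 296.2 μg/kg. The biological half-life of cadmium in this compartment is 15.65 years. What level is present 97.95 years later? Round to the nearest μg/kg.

4 μg/kg

Number of half-lives: n = 97.95/15.65 ≈ 6.2588.
Remaining = 296.2 × (1/2)^6.2588 = 296.2 × 0.013059 ≈ 3.8681 μg/kg.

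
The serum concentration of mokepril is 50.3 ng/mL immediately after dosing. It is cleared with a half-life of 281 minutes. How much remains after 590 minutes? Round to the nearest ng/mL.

12 ng/mL

Number of half-lives: n = 590/281 ≈ 2.0996.
Remaining = 50.3 × (1/2)^2.0996 = 50.3 × 0.23332 ≈ 11.736 ng/mL.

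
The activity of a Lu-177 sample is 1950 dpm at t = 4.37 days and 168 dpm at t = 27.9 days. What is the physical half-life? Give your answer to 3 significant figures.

Over Δt = 27.9 − 4.37 = 23.53 days, the level fell by a factor of 1950/168 ≈ 11.607.
n = log₂(11.607) ≈ 3.5369 half-lives, so t½ = 23.53/3.5369 ≈ 6.6526 days.

6.65 days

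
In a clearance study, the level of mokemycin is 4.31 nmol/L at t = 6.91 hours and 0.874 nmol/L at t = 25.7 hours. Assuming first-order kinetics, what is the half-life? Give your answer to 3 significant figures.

Over Δt = 25.7 − 6.91 = 18.79 hours, the level fell by a factor of 4.31/0.874 ≈ 4.9314.
n = log₂(4.9314) ≈ 2.302 half-lives, so t½ = 18.79/2.302 ≈ 8.1625 hours.

8.16 hours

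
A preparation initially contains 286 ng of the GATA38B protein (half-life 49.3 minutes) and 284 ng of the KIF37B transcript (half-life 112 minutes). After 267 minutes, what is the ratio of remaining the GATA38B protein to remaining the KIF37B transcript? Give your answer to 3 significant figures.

GATA38B protein: 286 × (1/2)^(267/49.3) = 286 × (1/2)^5.4158 ≈ 6.6995 ng.
KIF37B transcript: 284 × (1/2)^(267/112) = 284 × (1/2)^2.3839 ≈ 54.411 ng.
Ratio ≈ 6.6995 / 54.411 ≈ 0.12313.

0.123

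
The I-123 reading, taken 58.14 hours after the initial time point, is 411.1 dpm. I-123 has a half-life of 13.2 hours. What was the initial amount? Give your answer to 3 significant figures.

Number of half-lives elapsed: n = 58.14/13.2 ≈ 4.4045.
A₀ = A × 2^n = 411.1 × 2^4.4045 = 411.1 × 21.179 ≈ 8706.6 dpm.

8710 dpm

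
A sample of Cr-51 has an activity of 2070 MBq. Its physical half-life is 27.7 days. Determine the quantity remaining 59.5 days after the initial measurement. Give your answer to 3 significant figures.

Number of half-lives: n = 59.5/27.7 ≈ 2.148.
Remaining = 2070 × (1/2)^2.148 = 2070 × 0.22562 ≈ 467.04 MBq.

467 MBq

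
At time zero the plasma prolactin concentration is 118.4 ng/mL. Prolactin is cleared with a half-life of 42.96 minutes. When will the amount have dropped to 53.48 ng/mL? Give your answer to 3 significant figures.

Fraction remaining = 53.48/118.4 ≈ 0.45169.
n = log₂(118.4/53.48) = ln(2.2139)/ln 2 ≈ 1.1466 half-lives.
t = n × t½ = 1.1466 × 42.96 ≈ 49.258 minutes.

49.3 minutes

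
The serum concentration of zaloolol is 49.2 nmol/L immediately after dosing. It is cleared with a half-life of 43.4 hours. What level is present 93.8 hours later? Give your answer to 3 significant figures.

Number of half-lives: n = 93.8/43.4 ≈ 2.1613.
Remaining = 49.2 × (1/2)^2.1613 = 49.2 × 0.22356 ≈ 10.999 nmol/L.

11.0 nmol/L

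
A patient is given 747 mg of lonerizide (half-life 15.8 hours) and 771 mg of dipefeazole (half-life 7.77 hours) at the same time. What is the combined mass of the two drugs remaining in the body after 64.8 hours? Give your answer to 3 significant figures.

lonerizide: 747 × (1/2)^(64.8/15.8) = 747 × (1/2)^4.1013 ≈ 43.523 mg.
dipefeazole: 771 × (1/2)^(64.8/7.77) = 771 × (1/2)^8.3398 ≈ 2.3798 mg.
Total = 43.523 + 2.3798 ≈ 45.903 mg.

45.9 mg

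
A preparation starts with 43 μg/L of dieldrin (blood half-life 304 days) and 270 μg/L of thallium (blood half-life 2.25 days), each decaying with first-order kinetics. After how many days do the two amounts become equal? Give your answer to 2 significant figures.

6.0 days

Set 43·(1/2)^(t/304) = 270·(1/2)^(t/2.25).
Taking log₂: log₂(43/270) = t·(1/304 − 1/2.25).
log₂(0.15926) = -2.6506; 1/304 − 1/2.25 = -0.44115.
t = -2.6506 / -0.44115 ≈ 6.0082 days.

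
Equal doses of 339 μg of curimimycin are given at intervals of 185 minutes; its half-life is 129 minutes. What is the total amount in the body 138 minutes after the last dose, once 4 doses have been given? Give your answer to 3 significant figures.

The 4 doses were given 693, 508, 323, 138 minutes ago.
Total = 339·(1/2)^(693/129) + 339·(1/2)^(508/129) + 339·(1/2)^(323/129) + 339·(1/2)^(138/129)
      = 8.1854 + 22.118 + 59.767 + 161.5 ≈ 251.57 μg.

252 μg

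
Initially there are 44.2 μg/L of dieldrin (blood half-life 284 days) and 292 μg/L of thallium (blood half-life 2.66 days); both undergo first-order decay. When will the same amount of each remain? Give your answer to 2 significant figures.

Set 44.2·(1/2)^(t/284) = 292·(1/2)^(t/2.66).
Taking log₂: log₂(44.2/292) = t·(1/284 − 1/2.66).
log₂(0.15137) = -2.7239; 1/284 − 1/2.66 = -0.37242.
t = -2.7239 / -0.37242 ≈ 7.3139 days.

7.3 days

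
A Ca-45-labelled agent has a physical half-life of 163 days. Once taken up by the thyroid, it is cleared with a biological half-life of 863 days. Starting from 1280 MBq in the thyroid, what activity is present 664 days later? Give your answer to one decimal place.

1/t_eff = 1/t_phys + 1/t_biol = 1/163 + 1/863 = 0.0072937 per day.
t_eff = 163 × 863 / (163 + 863) ≈ 137.1 days.
Remaining = 1280 × (1/2)^(664/137.1) = 1280 × (1/2)^4.843 ≈ 44.598 MBq.

44.6 MBq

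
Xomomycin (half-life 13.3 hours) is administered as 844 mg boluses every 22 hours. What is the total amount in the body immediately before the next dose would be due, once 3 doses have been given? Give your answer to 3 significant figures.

380 mg

The 3 doses were given 66, 44, 22 hours ago.
Total = 844·(1/2)^(66/13.3) + 844·(1/2)^(44/13.3) + 844·(1/2)^(22/13.3)
      = 27.071 + 85.203 + 268.16 ≈ 380.44 mg.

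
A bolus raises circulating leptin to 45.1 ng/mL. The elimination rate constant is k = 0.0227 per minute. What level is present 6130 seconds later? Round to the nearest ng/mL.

4 ng/mL

t½ = ln 2 / k = 0.69315 / 0.0227 ≈ 30.535 minutes.
Convert the elapsed time: 6130 seconds = 102.167 minutes.
Number of half-lives: n = 102.167/30.535 ≈ 3.3459.
Remaining = 45.1 × (1/2)^3.3459 = 45.1 × 0.098354 ≈ 4.4358 ng/mL.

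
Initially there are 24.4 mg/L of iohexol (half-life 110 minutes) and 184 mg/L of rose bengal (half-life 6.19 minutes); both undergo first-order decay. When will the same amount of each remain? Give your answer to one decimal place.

Set 24.4·(1/2)^(t/110) = 184·(1/2)^(t/6.19).
Taking log₂: log₂(24.4/184) = t·(1/110 − 1/6.19).
log₂(0.13261) = -2.9148; 1/110 − 1/6.19 = -0.15246.
t = -2.9148 / -0.15246 ≈ 19.118 minutes.

19.1 minutes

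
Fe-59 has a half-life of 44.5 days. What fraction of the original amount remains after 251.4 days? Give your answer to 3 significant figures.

0.0199

n = 251.4/44.5 ≈ 5.6494 half-lives.
Fraction remaining = (1/2)^5.6494 ≈ 0.019923.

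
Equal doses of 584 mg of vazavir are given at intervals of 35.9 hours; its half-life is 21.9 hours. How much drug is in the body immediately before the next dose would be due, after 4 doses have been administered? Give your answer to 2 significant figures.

The 4 doses were given 143.6, 107.7, 71.8, 35.9 hours ago.
Total = 584·(1/2)^(143.6/21.9) + 584·(1/2)^(107.7/21.9) + 584·(1/2)^(71.8/21.9) + 584·(1/2)^(35.9/21.9)
      = 6.2021 + 19.32 + 60.183 + 187.48 ≈ 273.18 mg.

270 mg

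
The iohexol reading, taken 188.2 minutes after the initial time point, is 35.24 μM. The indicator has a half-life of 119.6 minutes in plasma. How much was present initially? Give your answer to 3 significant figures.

105 μM

Number of half-lives elapsed: n = 188.2/119.6 ≈ 1.5736.
A₀ = A × 2^n = 35.24 × 2^1.5736 = 35.24 × 2.9764 ≈ 104.89 μM.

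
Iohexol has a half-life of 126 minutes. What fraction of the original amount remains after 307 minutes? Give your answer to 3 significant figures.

n = 307/126 ≈ 2.4365 half-lives.
Fraction remaining = (1/2)^2.4365 ≈ 0.18473.

0.185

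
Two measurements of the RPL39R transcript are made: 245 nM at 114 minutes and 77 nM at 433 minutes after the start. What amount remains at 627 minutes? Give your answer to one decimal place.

Over Δt = 433 − 114 = 319 minutes, the level fell by a factor of 245/77 ≈ 3.1818.
n = log₂(3.1818) ≈ 1.6699 half-lives, so t½ = 319/1.6699 ≈ 191.03 minutes.
From t = 433 to t = 627: 77 × (1/2)^((627−433)/191.03) ≈ 38.088 nM.

38.1 nM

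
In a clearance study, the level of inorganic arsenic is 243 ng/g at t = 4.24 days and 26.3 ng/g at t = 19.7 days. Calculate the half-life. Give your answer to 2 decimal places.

Over Δt = 19.7 − 4.24 = 15.46 days, the level fell by a factor of 243/26.3 ≈ 9.2395.
n = log₂(9.2395) ≈ 3.2078 half-lives, so t½ = 15.46/3.2078 ≈ 4.8195 days.

4.82 days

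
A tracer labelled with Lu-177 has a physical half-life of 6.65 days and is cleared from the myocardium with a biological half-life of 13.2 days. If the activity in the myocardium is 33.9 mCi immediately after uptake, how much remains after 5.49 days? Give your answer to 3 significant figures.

14.3 mCi

1/t_eff = 1/t_phys + 1/t_biol = 1/6.65 + 1/13.2 = 0.22613 per day.
t_eff = 6.65 × 13.2 / (6.65 + 13.2) ≈ 4.4222 days.
Remaining = 33.9 × (1/2)^(5.49/4.4222) = 33.9 × (1/2)^1.2415 ≈ 14.338 mCi.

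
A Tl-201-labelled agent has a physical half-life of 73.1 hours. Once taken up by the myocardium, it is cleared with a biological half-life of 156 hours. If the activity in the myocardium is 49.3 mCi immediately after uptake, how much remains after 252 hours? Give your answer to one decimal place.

1/t_eff = 1/t_phys + 1/t_biol = 1/73.1 + 1/156 = 0.02009 per hour.
t_eff = 73.1 × 156 / (73.1 + 156) ≈ 49.776 hours.
Remaining = 49.3 × (1/2)^(252/49.776) = 49.3 × (1/2)^5.0627 ≈ 1.4751 mCi.

1.5 mCi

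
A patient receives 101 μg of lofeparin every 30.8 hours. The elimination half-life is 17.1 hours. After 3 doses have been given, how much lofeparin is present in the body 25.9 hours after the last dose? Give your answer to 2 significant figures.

48 μg

The 3 doses were given 87.5, 56.7, 25.9 hours ago.
Total = 101·(1/2)^(87.5/17.1) + 101·(1/2)^(56.7/17.1) + 101·(1/2)^(25.9/17.1)
      = 2.9105 + 10.143 + 35.349 ≈ 48.402 μg.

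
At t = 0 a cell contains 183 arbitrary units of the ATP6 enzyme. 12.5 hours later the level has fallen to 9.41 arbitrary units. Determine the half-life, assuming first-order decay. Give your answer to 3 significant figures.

A/A₀ = 9.41/183 ≈ 0.051421.
n = log₂(19.447) ≈ 4.2815 half-lives elapsed in 12.5 hours.
t½ = 12.5/4.2815 ≈ 2.9195 hours.

2.92 hours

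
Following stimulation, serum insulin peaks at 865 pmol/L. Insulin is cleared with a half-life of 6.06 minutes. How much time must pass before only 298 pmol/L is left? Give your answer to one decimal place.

Fraction remaining = 298/865 ≈ 0.34451.
n = log₂(865/298) = ln(2.9027)/ln 2 ≈ 1.5374 half-lives.
t = n × t½ = 1.5374 × 6.06 ≈ 9.3166 minutes.

9.3 minutes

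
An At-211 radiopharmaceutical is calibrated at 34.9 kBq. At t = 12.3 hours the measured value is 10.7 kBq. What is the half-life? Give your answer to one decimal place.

7.2 hours

A/A₀ = 10.7/34.9 ≈ 0.30659.
n = log₂(3.2617) ≈ 1.7056 half-lives elapsed in 12.3 hours.
t½ = 12.3/1.7056 ≈ 7.2115 hours.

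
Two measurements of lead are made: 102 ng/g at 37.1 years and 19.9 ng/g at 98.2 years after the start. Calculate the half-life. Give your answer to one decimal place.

Over Δt = 98.2 − 37.1 = 61.1 years, the level fell by a factor of 102/19.9 ≈ 5.1256.
n = log₂(5.1256) ≈ 2.3577 half-lives, so t½ = 61.1/2.3577 ≈ 25.915 years.

25.9 years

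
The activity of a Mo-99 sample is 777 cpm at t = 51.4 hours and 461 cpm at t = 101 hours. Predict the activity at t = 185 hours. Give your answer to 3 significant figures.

190 cpm

Over Δt = 101 − 51.4 = 49.6 hours, the level fell by a factor of 777/461 ≈ 1.6855.
n = log₂(1.6855) ≈ 0.75315 half-lives, so t½ = 49.6/0.75315 ≈ 65.857 hours.
From t = 101 to t = 185: 461 × (1/2)^((185−101)/65.857) ≈ 190.43 cpm.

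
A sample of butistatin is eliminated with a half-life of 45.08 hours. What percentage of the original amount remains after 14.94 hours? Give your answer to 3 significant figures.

n = 14.94/45.08 ≈ 0.33141 half-lives.
Fraction remaining = (1/2)^0.33141 ≈ 0.79476, i.e. 79.476%.

79.5%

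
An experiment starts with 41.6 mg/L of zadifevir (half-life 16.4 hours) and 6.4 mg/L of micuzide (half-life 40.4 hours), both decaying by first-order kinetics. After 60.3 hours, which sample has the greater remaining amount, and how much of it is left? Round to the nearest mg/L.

zadifevir, 3 mg/L

zadifevir: 41.6 × (1/2)^3.6768 ≈ 3.2528 mg/L.
micuzide: 6.4 × (1/2)^1.4926 ≈ 2.2744 mg/L.
Zadifevir has more remaining, at ≈ 3.2528 mg/L.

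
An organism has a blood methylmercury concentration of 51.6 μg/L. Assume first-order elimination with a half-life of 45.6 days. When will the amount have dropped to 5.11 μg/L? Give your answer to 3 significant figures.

Fraction remaining = 5.11/51.6 ≈ 0.099031.
n = log₂(51.6/5.11) = ln(10.098)/ln 2 ≈ 3.336 half-lives.
t = n × t½ = 3.336 × 45.6 ≈ 152.12 days.

152 days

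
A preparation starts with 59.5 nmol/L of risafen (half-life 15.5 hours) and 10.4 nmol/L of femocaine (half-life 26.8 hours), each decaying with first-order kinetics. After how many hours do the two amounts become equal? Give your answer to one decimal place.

Set 59.5·(1/2)^(t/15.5) = 10.4·(1/2)^(t/26.8).
Taking log₂: log₂(59.5/10.4) = t·(1/15.5 − 1/26.8).
log₂(5.7212) = 2.5163; 1/15.5 − 1/26.8 = 0.027203.
t = 2.5163 / 0.027203 ≈ 92.502 hours.

92.5 hours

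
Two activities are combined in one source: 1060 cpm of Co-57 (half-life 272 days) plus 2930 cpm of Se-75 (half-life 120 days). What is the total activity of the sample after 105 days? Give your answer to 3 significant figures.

2410 cpm

Co-57: 1060 × (1/2)^(105/272) = 1060 × (1/2)^0.38603 ≈ 811.15 cpm.
Se-75: 2930 × (1/2)^(105/120) = 2930 × (1/2)^0.875 ≈ 1597.6 cpm.
Total = 811.15 + 1597.6 ≈ 2408.7 cpm.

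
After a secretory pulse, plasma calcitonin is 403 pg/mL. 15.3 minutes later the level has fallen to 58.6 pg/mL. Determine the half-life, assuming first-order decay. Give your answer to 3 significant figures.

5.50 minutes

A/A₀ = 58.6/403 ≈ 0.14541.
n = log₂(6.8771) ≈ 2.7818 half-lives elapsed in 15.3 minutes.
t½ = 15.3/2.7818 ≈ 5.5 minutes.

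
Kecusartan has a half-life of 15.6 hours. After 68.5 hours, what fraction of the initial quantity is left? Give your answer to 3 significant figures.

0.0477

n = 68.5/15.6 ≈ 4.391 half-lives.
Fraction remaining = (1/2)^4.391 ≈ 0.047662.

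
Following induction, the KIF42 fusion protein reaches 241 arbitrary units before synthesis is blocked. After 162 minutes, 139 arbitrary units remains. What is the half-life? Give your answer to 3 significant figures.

A/A₀ = 139/241 ≈ 0.57676.
n = log₂(1.7338) ≈ 0.79395 half-lives elapsed in 162 minutes.
t½ = 162/0.79395 ≈ 204.04 minutes.

204 minutes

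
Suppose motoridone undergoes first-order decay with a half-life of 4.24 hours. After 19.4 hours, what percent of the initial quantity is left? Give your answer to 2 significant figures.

4.2%

n = 19.4/4.24 ≈ 4.5755 half-lives.
Fraction remaining = (1/2)^4.5755 ≈ 0.041942, i.e. 4.1942%.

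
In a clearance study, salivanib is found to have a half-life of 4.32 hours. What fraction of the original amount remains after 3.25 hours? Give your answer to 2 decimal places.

n = 3.25/4.32 ≈ 0.75231 half-lives.
Fraction remaining = (1/2)^0.75231 ≈ 0.59365.

0.59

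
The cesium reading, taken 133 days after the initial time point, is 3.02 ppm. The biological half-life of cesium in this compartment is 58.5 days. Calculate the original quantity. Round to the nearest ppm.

Number of half-lives elapsed: n = 133/58.5 ≈ 2.2735.
A₀ = A × 2^n = 3.02 × 2^2.2735 = 3.02 × 4.835 ≈ 14.602 ppm.

15 ppm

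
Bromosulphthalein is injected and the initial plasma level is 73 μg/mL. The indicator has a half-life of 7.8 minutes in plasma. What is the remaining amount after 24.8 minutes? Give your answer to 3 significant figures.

8.06 μg/mL

Number of half-lives: n = 24.8/7.8 ≈ 3.1795.
Remaining = 73 × (1/2)^3.1795 = 73 × 0.11038 ≈ 8.0575 μg/mL.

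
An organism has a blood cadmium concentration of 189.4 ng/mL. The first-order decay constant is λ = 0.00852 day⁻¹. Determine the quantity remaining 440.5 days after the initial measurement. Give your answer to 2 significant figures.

4.4 ng/mL

t½ = ln 2 / λ = 0.69315 / 0.00852 ≈ 81.355 days.
Number of half-lives: n = 440.5/81.355 ≈ 5.4145.
Remaining = 189.4 × (1/2)^5.4145 = 189.4 × 0.023446 ≈ 4.4407 ng/mL.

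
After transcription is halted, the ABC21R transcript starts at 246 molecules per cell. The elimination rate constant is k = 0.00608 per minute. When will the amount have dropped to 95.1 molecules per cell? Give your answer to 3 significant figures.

t½ = ln 2 / k = 0.69315 / 0.00608 ≈ 114 minutes.
Fraction remaining = 95.1/246 ≈ 0.38659.
n = log₂(246/95.1) = ln(2.5868)/ln 2 ≈ 1.3711 half-lives.
t = n × t½ = 1.3711 × 114 ≈ 156.32 minutes.

156 minutes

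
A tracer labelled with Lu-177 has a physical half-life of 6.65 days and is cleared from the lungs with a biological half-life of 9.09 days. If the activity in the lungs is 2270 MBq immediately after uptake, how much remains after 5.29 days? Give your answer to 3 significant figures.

1/t_eff = 1/t_phys + 1/t_biol = 1/6.65 + 1/9.09 = 0.26039 per day.
t_eff = 6.65 × 9.09 / (6.65 + 9.09) ≈ 3.8404 days.
Remaining = 2270 × (1/2)^(5.29/3.8404) = 2270 × (1/2)^1.3774 ≈ 873.72 MBq.

874 MBq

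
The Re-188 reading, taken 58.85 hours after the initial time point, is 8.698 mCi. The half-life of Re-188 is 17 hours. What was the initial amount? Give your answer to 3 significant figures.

Number of half-lives elapsed: n = 58.85/17 ≈ 3.4618.
A₀ = A × 2^n = 8.698 × 2^3.4618 = 8.698 × 11.018 ≈ 95.833 mCi.

95.8 mCi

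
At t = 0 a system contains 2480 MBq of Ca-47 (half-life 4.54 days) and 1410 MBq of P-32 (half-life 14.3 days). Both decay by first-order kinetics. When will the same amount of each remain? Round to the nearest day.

Set 2480·(1/2)^(t/4.54) = 1410·(1/2)^(t/14.3).
Taking log₂: log₂(2480/1410) = t·(1/4.54 − 1/14.3).
log₂(1.7589) = 0.81464; 1/4.54 − 1/14.3 = 0.15033.
t = 0.81464 / 0.15033 ≈ 5.4189 days.

5 days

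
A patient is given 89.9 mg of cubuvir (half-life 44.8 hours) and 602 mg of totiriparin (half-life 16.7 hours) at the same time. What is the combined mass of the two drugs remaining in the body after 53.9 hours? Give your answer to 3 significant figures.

103 mg

cubuvir: 89.9 × (1/2)^(53.9/44.8) = 89.9 × (1/2)^1.2031 ≈ 39.047 mg.
totiriparin: 602 × (1/2)^(53.9/16.7) = 602 × (1/2)^3.2275 ≈ 64.27 mg.
Total = 39.047 + 64.27 ≈ 103.32 mg.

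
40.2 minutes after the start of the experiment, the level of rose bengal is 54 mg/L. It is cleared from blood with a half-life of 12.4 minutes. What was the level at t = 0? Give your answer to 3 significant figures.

511 mg/L

Number of half-lives elapsed: n = 40.2/12.4 ≈ 3.2419.
A₀ = A × 2^n = 54 × 2^3.2419 = 54 × 9.4606 ≈ 510.87 mg/L.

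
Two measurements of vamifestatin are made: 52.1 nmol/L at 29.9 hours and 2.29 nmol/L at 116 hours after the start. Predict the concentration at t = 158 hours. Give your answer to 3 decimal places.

0.499 nmol/L

Over Δt = 116 − 29.9 = 86.1 hours, the level fell by a factor of 52.1/2.29 ≈ 22.751.
n = log₂(22.751) ≈ 4.5079 half-lives, so t½ = 86.1/4.5079 ≈ 19.1 hours.
From t = 116 to t = 158: 2.29 × (1/2)^((158−116)/19.1) ≈ 0.49875 nmol/L.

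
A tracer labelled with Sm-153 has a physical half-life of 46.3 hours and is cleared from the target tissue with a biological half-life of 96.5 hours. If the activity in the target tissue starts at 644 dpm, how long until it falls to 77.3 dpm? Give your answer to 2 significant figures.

96 hours

1/t_eff = 1/t_phys + 1/t_biol = 1/46.3 + 1/96.5 = 0.031961 per hour.
t_eff = 46.3 × 96.5 / (46.3 + 96.5) ≈ 31.288 hours.
n = log₂(644/77.3) ≈ 3.0585; t = 3.0585 × 31.288 ≈ 95.695 hours.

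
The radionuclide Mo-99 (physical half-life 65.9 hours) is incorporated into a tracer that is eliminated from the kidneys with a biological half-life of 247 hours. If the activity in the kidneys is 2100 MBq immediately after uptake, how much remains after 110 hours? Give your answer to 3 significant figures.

1/t_eff = 1/t_phys + 1/t_biol = 1/65.9 + 1/247 = 0.019223 per hour.
t_eff = 65.9 × 247 / (65.9 + 247) ≈ 52.021 hours.
Remaining = 2100 × (1/2)^(110/52.021) = 2100 × (1/2)^2.1145 ≈ 484.93 MBq.

485 MBq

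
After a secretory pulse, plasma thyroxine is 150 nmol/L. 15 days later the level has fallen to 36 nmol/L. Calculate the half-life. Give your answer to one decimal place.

7.3 days

A/A₀ = 36/150 ≈ 0.24.
n = log₂(4.1667) ≈ 2.0589 half-lives elapsed in 15 days.
t½ = 15/2.0589 ≈ 7.2855 days.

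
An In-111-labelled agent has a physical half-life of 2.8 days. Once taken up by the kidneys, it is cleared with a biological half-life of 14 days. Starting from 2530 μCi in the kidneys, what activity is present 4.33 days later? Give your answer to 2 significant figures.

700 μCi

1/t_eff = 1/t_phys + 1/t_biol = 1/2.8 + 1/14 = 0.42857 per day.
t_eff = 2.8 × 14 / (2.8 + 14) ≈ 2.3333 days.
Remaining = 2530 × (1/2)^(4.33/2.3333) = 2530 × (1/2)^1.8557 ≈ 699.03 μCi.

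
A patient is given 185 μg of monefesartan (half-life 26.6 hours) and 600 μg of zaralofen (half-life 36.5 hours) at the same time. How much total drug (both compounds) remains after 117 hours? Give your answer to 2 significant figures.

monefesartan: 185 × (1/2)^(117/26.6) = 185 × (1/2)^4.3985 ≈ 8.7719 μg.
zaralofen: 600 × (1/2)^(117/36.5) = 600 × (1/2)^3.2055 ≈ 65.044 μg.
Total = 8.7719 + 65.044 ≈ 73.816 μg.

74 μg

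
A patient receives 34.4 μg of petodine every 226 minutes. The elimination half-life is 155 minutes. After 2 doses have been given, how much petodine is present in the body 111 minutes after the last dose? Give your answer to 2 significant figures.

29 μg

The 2 doses were given 337, 111 minutes ago.
Total = 34.4·(1/2)^(337/155) + 34.4·(1/2)^(111/155)
      = 7.6219 + 20.94 ≈ 28.562 μg.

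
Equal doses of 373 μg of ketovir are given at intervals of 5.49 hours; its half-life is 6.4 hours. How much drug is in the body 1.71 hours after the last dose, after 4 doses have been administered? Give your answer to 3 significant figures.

627 μg

The 4 doses were given 18.18, 12.69, 7.2, 1.71 hours ago.
Total = 373·(1/2)^(18.18/6.4) + 373·(1/2)^(12.69/6.4) + 373·(1/2)^(7.2/6.4) + 373·(1/2)^(1.71/6.4)
      = 52.071 + 94.368 + 171.02 + 309.94 ≈ 627.4 μg.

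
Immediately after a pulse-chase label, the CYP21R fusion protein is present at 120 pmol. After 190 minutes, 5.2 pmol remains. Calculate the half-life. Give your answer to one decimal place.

42.0 minutes

A/A₀ = 5.2/120 ≈ 0.043333.
n = log₂(23.077) ≈ 4.5284 half-lives elapsed in 190 minutes.
t½ = 190/4.5284 ≈ 41.958 minutes.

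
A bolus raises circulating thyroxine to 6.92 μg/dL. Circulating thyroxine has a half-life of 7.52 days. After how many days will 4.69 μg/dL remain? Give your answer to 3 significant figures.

4.22 days

Fraction remaining = 4.69/6.92 ≈ 0.67775.
n = log₂(6.92/4.69) = ln(1.4755)/ln 2 ≈ 0.56118 half-lives.
t = n × t½ = 0.56118 × 7.52 ≈ 4.2201 days.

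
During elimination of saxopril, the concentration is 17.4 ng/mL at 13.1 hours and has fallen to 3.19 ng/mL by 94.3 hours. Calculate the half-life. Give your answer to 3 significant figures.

33.2 hours

Over Δt = 94.3 − 13.1 = 81.2 hours, the level fell by a factor of 17.4/3.19 ≈ 5.4545.
n = log₂(5.4545) ≈ 2.4475 half-lives, so t½ = 81.2/2.4475 ≈ 33.177 hours.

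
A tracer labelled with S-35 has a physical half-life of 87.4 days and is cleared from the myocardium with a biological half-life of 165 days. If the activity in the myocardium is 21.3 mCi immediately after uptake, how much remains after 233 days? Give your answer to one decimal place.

1/t_eff = 1/t_phys + 1/t_biol = 1/87.4 + 1/165 = 0.017502 per day.
t_eff = 87.4 × 165 / (87.4 + 165) ≈ 57.135 days.
Remaining = 21.3 × (1/2)^(233/57.135) = 21.3 × (1/2)^4.078 ≈ 1.2612 mCi.

1.3 mCi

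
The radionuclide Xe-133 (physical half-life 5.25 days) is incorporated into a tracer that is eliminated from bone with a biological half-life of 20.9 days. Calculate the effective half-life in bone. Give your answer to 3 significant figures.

4.20 days

1/t_eff = 1/t_phys + 1/t_biol = 1/5.25 + 1/20.9 = 0.23832 per day.
t_eff = 5.25 × 20.9 / (5.25 + 20.9) ≈ 4.196 days.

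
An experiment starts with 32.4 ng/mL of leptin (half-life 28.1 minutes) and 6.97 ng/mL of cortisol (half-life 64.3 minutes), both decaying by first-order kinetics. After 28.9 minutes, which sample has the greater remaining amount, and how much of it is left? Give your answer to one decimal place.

leptin: 32.4 × (1/2)^1.0285 ≈ 15.883 ng/mL.
cortisol: 6.97 × (1/2)^0.44946 ≈ 5.1043 ng/mL.
Leptin has more remaining, at ≈ 15.883 ng/mL.

leptin, 15.9 ng/mL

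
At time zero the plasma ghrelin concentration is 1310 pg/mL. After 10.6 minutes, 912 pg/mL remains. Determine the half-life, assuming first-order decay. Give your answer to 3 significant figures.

A/A₀ = 912/1310 ≈ 0.69618.
n = log₂(1.4364) ≈ 0.52246 half-lives elapsed in 10.6 minutes.
t½ = 10.6/0.52246 ≈ 20.289 minutes.

20.3 minutes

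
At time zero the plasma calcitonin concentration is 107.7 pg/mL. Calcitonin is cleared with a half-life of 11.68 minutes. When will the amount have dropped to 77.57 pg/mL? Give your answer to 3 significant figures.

5.53 minutes

Fraction remaining = 77.57/107.7 ≈ 0.72024.
n = log₂(107.7/77.57) = ln(1.3884)/ln 2 ≈ 0.47345 half-lives.
t = n × t½ = 0.47345 × 11.68 ≈ 5.5299 minutes.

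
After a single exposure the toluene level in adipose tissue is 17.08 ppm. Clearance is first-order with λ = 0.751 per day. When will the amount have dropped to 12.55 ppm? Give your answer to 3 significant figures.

t½ = ln 2 / λ = 0.69315 / 0.751 ≈ 0.92297 days.
Fraction remaining = 12.55/17.08 ≈ 0.73478.
n = log₂(17.08/12.55) = ln(1.361)/ln 2 ≈ 0.44462 half-lives.
t = n × t½ = 0.44462 × 0.92297 ≈ 0.41037 days.

0.410 days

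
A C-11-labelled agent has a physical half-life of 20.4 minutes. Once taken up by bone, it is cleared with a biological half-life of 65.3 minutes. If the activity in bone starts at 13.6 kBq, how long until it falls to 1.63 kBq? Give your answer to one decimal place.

47.6 minutes

1/t_eff = 1/t_phys + 1/t_biol = 1/20.4 + 1/65.3 = 0.064334 per minute.
t_eff = 20.4 × 65.3 / (20.4 + 65.3) ≈ 15.544 minutes.
n = log₂(13.6/1.63) ≈ 3.0607; t = 3.0607 × 15.544 ≈ 47.575 minutes.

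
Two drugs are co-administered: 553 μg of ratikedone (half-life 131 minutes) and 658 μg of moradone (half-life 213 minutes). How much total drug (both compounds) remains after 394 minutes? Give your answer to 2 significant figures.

ratikedone: 553 × (1/2)^(394/131) = 553 × (1/2)^3.0076 ≈ 68.76 μg.
moradone: 658 × (1/2)^(394/213) = 658 × (1/2)^1.8498 ≈ 182.55 μg.
Total = 68.76 + 182.55 ≈ 251.31 μg.

250 μg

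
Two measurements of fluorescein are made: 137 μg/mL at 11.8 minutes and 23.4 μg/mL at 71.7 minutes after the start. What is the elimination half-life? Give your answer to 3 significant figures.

Over Δt = 71.7 − 11.8 = 59.9 minutes, the level fell by a factor of 137/23.4 ≈ 5.8547.
n = log₂(5.8547) ≈ 2.5496 half-lives, so t½ = 59.9/2.5496 ≈ 23.494 minutes.

23.5 minutes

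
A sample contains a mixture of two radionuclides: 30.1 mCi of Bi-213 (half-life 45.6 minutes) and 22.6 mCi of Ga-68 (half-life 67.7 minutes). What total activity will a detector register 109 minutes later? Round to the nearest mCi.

Bi-213: 30.1 × (1/2)^(109/45.6) = 30.1 × (1/2)^2.3904 ≈ 5.7412 mCi.
Ga-68: 22.6 × (1/2)^(109/67.7) = 22.6 × (1/2)^1.61 ≈ 7.4035 mCi.
Total = 5.7412 + 7.4035 ≈ 13.145 mCi.

13 mCi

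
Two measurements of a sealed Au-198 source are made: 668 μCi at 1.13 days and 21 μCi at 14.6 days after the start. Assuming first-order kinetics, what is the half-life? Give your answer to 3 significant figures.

2.70 days

Over Δt = 14.6 − 1.13 = 13.47 days, the level fell by a factor of 668/21 ≈ 31.81.
n = log₂(31.81) ≈ 4.9914 half-lives, so t½ = 13.47/4.9914 ≈ 2.6986 days.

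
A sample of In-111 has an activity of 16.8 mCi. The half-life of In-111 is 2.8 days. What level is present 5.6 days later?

4.2 mCi

Elapsed time is 2 half-lives (5.6/2.8).
Each half-life halves the amount: 16.8 × (1/2)^2 = 16.8/4 = 4.2 mCi.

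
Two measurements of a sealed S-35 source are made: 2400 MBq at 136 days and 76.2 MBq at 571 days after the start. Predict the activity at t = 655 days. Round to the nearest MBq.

39 MBq

Over Δt = 571 − 136 = 435 days, the level fell by a factor of 2400/76.2 ≈ 31.496.
n = log₂(31.496) ≈ 4.9771 half-lives, so t½ = 435/4.9771 ≈ 87.4 days.
From t = 571 to t = 655: 76.2 × (1/2)^((655−571)/87.4) ≈ 39.141 MBq.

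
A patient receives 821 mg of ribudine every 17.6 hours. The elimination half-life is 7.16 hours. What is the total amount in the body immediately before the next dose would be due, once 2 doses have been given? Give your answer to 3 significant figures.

177 mg

The 2 doses were given 35.2, 17.6 hours ago.
Total = 821·(1/2)^(35.2/7.16) + 821·(1/2)^(17.6/7.16)
      = 27.191 + 149.41 ≈ 176.6 mg.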